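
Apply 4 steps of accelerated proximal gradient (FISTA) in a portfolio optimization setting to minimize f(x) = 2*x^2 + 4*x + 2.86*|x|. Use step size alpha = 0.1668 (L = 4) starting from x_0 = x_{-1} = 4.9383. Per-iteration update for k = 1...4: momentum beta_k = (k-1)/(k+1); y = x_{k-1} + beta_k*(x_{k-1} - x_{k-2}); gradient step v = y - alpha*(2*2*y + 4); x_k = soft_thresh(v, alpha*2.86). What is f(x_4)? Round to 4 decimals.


FISTA on f(x) = 2*x^2 + 4*x + 2.86*|x|
L = 4, alpha = 0.1668
Iteration 1: beta = 0.0, y = 4.9383 + 0.0*(4.9383 - 4.9383) = 4.9383
  grad(y) = 23.7532, v = y - alpha*grad = 0.9763
  prox(v) = soft_thresh(0.9763, 0.477) = 0.4992
Iteration 2: beta = 0.3333, y = 0.4992 + 0.3333*(0.4992 - 4.9383) = -0.9805
  grad(y) = 0.0781, v = y - alpha*grad = -0.9935
  prox(v) = soft_thresh(-0.9935, 0.477) = -0.5165
Iteration 3: beta = 0.5, y = -0.5165 + 0.5*(-0.5165 - 0.4992) = -1.0243
  grad(y) = -0.0972, v = y - alpha*grad = -1.0081
  prox(v) = soft_thresh(-1.0081, 0.477) = -0.531
Iteration 4: beta = 0.6, y = -0.531 + 0.6*(-0.531 + 0.5165) = -0.5398
  grad(y) = 1.8409, v = y - alpha*grad = -0.8468
  prox(v) = soft_thresh(-0.8468, 0.477) = -0.3698
f(x_4) = 2*(-0.3698)^2 + 4*(-0.3698) + 2.86*|-0.3698| = -0.1481


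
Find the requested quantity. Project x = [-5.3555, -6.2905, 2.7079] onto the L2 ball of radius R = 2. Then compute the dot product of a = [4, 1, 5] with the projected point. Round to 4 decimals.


Step 1: Compute ||x|| (intermediates to 6 decimals).
||x|| = sqrt((-5.3555)^2 + (-6.2905)^2 + 2.7079^2) = 8.693934
Step 2: Project.
Since ||x|| > R, scale = R/||x|| = 2/8.693934 = 0.230045, proj(x) = scale * x
proj(x) = [-1.232006, -1.447098, 0.622939]
Step 3: Dot product.
a^T * proj(x) = 4*(-1.232006) + 1*(-1.447098) + 5*0.622939 = -3.2604


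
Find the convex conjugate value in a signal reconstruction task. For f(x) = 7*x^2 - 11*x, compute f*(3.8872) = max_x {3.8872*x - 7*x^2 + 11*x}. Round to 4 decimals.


f*(y) = sup_x {y*x - a*x^2 - b*x} = sup_x {(y-b)*x - a*x^2}
FOC: (y - b) - 2a*x = 0 => x* = (y - b)/(2a)
x* = (3.8872 + 11)/(2*7) = 1.0634
f*(3.8872) = (y-b)^2/(4a) = (3.8872 + 11)^2/(4*7)
= 221.6287/28 = 7.9153


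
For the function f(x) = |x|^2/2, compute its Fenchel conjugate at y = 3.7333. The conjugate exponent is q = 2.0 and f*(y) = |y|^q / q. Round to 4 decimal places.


The conjugate exponent q satisfies 1/p + 1/q = 1.
p = 2, so q = 2/(2 - 1) = 2.0
|y|^q = 3.7333^2.0 = 13.9375
f*(3.7333) = 13.9375 / 2.0 = 6.9688


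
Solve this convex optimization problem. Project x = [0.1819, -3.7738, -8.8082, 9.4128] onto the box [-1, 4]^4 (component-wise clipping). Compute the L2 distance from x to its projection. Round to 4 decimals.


Project each component onto [-1, 4].
clip(0.1819) = 0.1819, clip(-3.7738) = -1.0, clip(-8.8082) = -1.0, clip(9.4128) = 4.0
Projection = [0.1819, -1.0, -1.0, 4.0]
Squared diffs: [0.0, 7.694, 60.968, 29.2984]
Distance = sqrt(97.9604) = 9.8975


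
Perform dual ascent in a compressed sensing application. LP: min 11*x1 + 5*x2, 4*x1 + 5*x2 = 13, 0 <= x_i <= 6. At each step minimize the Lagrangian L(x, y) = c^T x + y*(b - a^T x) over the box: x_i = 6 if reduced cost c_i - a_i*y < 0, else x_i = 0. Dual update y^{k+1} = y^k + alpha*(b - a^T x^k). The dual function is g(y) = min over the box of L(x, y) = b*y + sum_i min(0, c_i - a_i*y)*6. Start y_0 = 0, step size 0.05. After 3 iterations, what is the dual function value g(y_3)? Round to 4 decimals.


Dual ascent for LP: min 11*x1 + 5*x2, 4*x1 + 5*x2 = 13, 0 <= x_i <= 6
Step 1: y^k = 0.0, reduced costs: (11.0, 5.0)
  x^k = (0.0, 0.0), subgradient = b - a^T x = 13.0
  y^{k+1} = 0.0 + 0.05*13.0 = 0.65
Step 2: y^k = 0.65, reduced costs: (8.4, 1.75)
  x^k = (0.0, 0.0), subgradient = b - a^T x = 13.0
  y^{k+1} = 0.65 + 0.05*13.0 = 1.3
Step 3: y^k = 1.3, reduced costs: (5.8, -1.5)
  x^k = (0.0, 6.0), subgradient = b - a^T x = -17.0
  y^{k+1} = 1.3 + 0.05*-17.0 = 0.45
Dual objective at y_3 = 0.45: reduced costs (9.2, 2.75), box minimizer x = (0.0, 0.0)
g(y_3) = b*y + (c1 - a1*y)*x1 + (c2 - a2*y)*x2 = 13*0.45 + 9.2*0.0 + 2.75*0.0 = 5.85 + 0.0 + 0.0 = 5.85


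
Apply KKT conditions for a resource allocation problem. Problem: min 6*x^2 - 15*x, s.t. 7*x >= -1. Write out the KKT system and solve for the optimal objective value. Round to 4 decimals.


Step 1: Try lambda = 0 (constraint inactive).
Stationarity: 2*6*x - 15 = 0
x* = 15/(2*6) = 1.25
Check constraint: 7*1.25 = 8.75 >= -1 -- satisfied.
Step 2: Compute optimal value.
f(x*) = 6*1.25^2 - 15*1.25 = -9.375


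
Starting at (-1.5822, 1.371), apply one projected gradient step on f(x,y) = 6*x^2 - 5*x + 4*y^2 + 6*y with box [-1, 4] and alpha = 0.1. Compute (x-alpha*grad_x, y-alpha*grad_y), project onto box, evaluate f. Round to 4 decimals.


Step 1: Compute gradient at (-1.5822, 1.371).
grad_x = 2*6*-1.5822 - 5 = -23.9864
grad_y = 2*4*1.371 + 6 = 16.968
Step 2: Gradient step.
x_raw = -1.5822 - 0.1*-23.9864 = 0.8164
y_raw = 1.371 - 0.1*16.968 = -0.3258
Step 3: Project onto [-1, 4].
x_proj = clip(0.8164) = 0.8164
y_proj = clip(-0.3258) = -0.3258
Step 4: Evaluate f.
f(0.8164, -0.3258) = -1.613


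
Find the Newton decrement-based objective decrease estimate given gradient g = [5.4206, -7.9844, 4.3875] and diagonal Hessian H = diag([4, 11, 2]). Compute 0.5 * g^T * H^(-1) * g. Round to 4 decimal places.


Step 1: H is diagonal, so H^(-1) * g = [1.3552, -0.7259, 2.1938].
Step 2: g^T H^(-1) g = sum_i g_i^2 / H_ii
  = (5.4206)^2/4 + (-7.9844)^2/11 + (4.3875)^2/2
  = 7.3457 + 5.7955 + 9.6251 = 22.7663
Step 3: Objective decrease = 0.5 * g^T H^(-1) g = 11.3832


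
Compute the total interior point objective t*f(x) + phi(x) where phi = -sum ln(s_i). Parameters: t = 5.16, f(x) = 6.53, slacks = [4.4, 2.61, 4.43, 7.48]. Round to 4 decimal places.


Step 1: Compute log-barrier.
ln values: [1.4816, 0.9594, 1.4884, 2.0122]
phi = -(1.4816 + 0.9594 + 1.4884 + 2.0122) = -5.9416
Step 2: Compute augmented objective.
t*f(x) = 5.16*6.53 = 33.6948
Total = 33.6948 - 5.9416 = 27.7532


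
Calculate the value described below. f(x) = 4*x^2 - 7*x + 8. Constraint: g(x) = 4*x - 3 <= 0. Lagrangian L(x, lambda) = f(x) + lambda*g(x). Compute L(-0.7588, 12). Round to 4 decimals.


Step 1: Evaluate f(x).
f(-0.7588) = 4*(-0.7588)^2 - 7*(-0.7588) + 8 = 15.6147
Step 2: Evaluate g(x).
g(-0.7588) = 4*-0.7588 - 3 = -6.0352
Step 3: Compute Lagrangian.
L = 15.6147 + 12*-6.0352 = -56.8077


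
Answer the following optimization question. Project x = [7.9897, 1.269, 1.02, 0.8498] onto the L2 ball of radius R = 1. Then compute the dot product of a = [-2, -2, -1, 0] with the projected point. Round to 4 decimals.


Step 1: Compute ||x|| (intermediates to 6 decimals).
||x|| = sqrt(7.9897^2 + 1.269^2 + 1.02^2 + 0.8498^2) = 8.198062
Step 2: Project.
Since ||x|| > R, scale = R/||x|| = 1/8.198062 = 0.12198, proj(x) = scale * x
proj(x) = [0.974584, 0.154793, 0.12442, 0.103659]
Step 3: Dot product.
a^T * proj(x) = -2*0.974584 - 2*0.154793 - 1*0.12442 + 0*0.103659 = -2.3832


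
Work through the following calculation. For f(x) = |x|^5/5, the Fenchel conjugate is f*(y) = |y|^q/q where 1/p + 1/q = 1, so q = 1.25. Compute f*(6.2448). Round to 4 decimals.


The conjugate exponent q satisfies 1/p + 1/q = 1.
p = 5, so q = 5/(5 - 1) = 1.25
|y|^q = 6.2448^1.25 = 9.8718
f*(6.2448) = 9.8718 / 1.25 = 7.8975


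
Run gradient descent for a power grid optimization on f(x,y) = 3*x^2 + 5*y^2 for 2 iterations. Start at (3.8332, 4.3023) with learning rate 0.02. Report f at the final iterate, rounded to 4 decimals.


Gradient descent on f(x,y) = 3*x^2 + 5*y^2.
Starting point: (3.8332, 4.3023), alpha = 0.02
Step 1: grad_x = 2*3*3.8332 = 22.9992, grad_y = 2*5*4.3023 = 43.023
  x_1 = 3.8332 - 0.02*22.9992 = 3.3732
  y_1 = 4.3023 - 0.02*43.023 = 3.4418
Step 2: grad_x = 2*3*3.3732 = 20.2393, grad_y = 2*5*3.4418 = 34.4184
  x_2 = 3.3732 - 0.02*20.2393 = 2.9684
  y_2 = 3.4418 - 0.02*34.4184 = 2.7535
f(2.9684, 2.7535) = 3*2.9684^2 + 5*2.7535^2 = 64.3428


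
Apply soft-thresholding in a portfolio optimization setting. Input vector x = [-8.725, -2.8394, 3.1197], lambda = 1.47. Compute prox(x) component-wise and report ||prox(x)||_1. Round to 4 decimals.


Soft-thresholding with lambda = 1.47:
prox(-8.725) = sign(-8.725)*max(|-8.725| - 1.47, 0) = -7.255
prox(-2.8394) = sign(-2.8394)*max(|-2.8394| - 1.47, 0) = -1.3694
prox(3.1197) = sign(3.1197)*max(|3.1197| - 1.47, 0) = 1.6497
prox(x) = [-7.255, -1.3694, 1.6497]
||prox(x)||_1 = 7.255 + 1.3694 + 1.6497 = 10.2741


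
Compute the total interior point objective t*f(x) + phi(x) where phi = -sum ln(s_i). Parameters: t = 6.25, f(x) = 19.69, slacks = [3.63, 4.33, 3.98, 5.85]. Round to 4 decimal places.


Step 1: Compute log-barrier.
ln values: [1.2892, 1.4656, 1.3813, 1.7664]
phi = -(1.2892 + 1.4656 + 1.3813 + 1.7664) = -5.9025
Step 2: Compute augmented objective.
t*f(x) = 6.25*19.69 = 123.0625
Total = 123.0625 - 5.9025 = 117.16


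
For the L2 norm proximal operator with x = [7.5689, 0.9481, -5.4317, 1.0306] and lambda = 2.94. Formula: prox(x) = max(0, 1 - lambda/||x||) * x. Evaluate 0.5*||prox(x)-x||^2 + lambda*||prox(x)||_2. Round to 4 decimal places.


Step 1: Compute ||x||.
||x|| = 9.4209
Step 2: Compute scaling factor.
scale = max(0, 1 - 2.94/9.4209) = 0.6879
Step 3: prox(x) = [5.2068, 0.6522, -3.7366, 0.709]
||prox(x)|| = 6.4809
Step 4: Proximal objective.
0.5*||prox-x||^2 = 4.3218
lambda*||prox|| = 19.0538
Total = 23.3755


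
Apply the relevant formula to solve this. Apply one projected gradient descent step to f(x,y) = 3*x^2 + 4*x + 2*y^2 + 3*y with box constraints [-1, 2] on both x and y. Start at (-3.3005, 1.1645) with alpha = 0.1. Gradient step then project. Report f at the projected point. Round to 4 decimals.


Step 1: Compute gradient at (-3.3005, 1.1645).
grad_x = 2*3*-3.3005 + 4 = -15.803
grad_y = 2*2*1.1645 + 3 = 7.658
Step 2: Gradient step.
x_raw = -3.3005 - 0.1*-15.803 = -1.7202
y_raw = 1.1645 - 0.1*7.658 = 0.3987
Step 3: Project onto [-1, 2].
x_proj = clip(-1.7202) = -1.0
y_proj = clip(0.3987) = 0.3987
Step 4: Evaluate f.
f(-1.0, 0.3987) = 0.514


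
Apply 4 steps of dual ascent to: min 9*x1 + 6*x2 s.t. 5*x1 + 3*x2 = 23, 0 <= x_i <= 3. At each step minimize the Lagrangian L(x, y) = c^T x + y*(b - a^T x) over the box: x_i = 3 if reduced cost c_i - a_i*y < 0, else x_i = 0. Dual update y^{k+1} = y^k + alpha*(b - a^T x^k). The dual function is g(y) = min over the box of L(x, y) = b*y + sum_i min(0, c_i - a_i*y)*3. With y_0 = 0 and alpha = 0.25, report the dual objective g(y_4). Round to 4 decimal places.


Dual ascent for LP: min 9*x1 + 6*x2, 5*x1 + 3*x2 = 23, 0 <= x_i <= 3
Step 1: y^k = 0.0, reduced costs: (9.0, 6.0)
  x^k = (0.0, 0.0), subgradient = b - a^T x = 23.0
  y^{k+1} = 0.0 + 0.25*23.0 = 5.75
Step 2: y^k = 5.75, reduced costs: (-19.75, -11.25)
  x^k = (3.0, 3.0), subgradient = b - a^T x = -1.0
  y^{k+1} = 5.75 + 0.25*-1.0 = 5.5
Step 3: y^k = 5.5, reduced costs: (-18.5, -10.5)
  x^k = (3.0, 3.0), subgradient = b - a^T x = -1.0
  y^{k+1} = 5.5 + 0.25*-1.0 = 5.25
Step 4: y^k = 5.25, reduced costs: (-17.25, -9.75)
  x^k = (3.0, 3.0), subgradient = b - a^T x = -1.0
  y^{k+1} = 5.25 + 0.25*-1.0 = 5.0
Dual objective at y_4 = 5.0: reduced costs (-16.0, -9.0), box minimizer x = (3.0, 3.0)
g(y_4) = b*y + (c1 - a1*y)*x1 + (c2 - a2*y)*x2 = 23*5.0 + (-16.0)*3.0 + (-9.0)*3.0 = 115.0 - 48.0 - 27.0 = 40.0


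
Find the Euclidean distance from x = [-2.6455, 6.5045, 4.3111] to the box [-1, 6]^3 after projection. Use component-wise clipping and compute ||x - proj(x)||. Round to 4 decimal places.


Project each component onto [-1, 6].
clip(-2.6455) = -1.0, clip(6.5045) = 6.0, clip(4.3111) = 4.3111
Projection = [-1.0, 6.0, 4.3111]
Squared diffs: [2.7077, 0.2545, 0.0]
Distance = sqrt(2.9622) = 1.7211


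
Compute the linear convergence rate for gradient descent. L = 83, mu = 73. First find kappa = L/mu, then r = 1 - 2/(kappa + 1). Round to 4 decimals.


Step 1: Compute the condition number.
kappa = L/mu = 83/73 = 1.137
Step 2: Compute the convergence rate.
r = 1 - 2/(kappa + 1) = 1 - 2*mu/(L + mu) = (L - mu)/(L + mu) = 10/156 = 0.0641


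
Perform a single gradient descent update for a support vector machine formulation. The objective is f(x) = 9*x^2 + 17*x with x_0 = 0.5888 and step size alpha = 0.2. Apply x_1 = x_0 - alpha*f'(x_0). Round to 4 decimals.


We compute the gradient at x_0 and apply the update.
f'(x) = 18*x + 17
f'(0.5888) = 18*0.5888 + 17 = 27.5984
x_1 = 0.5888 - 0.2*27.5984 = -4.9309


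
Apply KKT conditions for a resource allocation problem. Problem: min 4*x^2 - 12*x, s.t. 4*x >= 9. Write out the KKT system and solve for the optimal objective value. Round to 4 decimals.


Step 1: Try lambda = 0 (constraint inactive).
x_unc = 12/(2*4) = 1.5
Check: 4*1.5 = 6.0 < 9 -- violated!
Step 2: Constraint must be active: 4*x = 9
x* = 9/4 = 2.25
lambda = (2*4*2.25 - 12)/4 = 1.5
Step 3: Compute optimal value.
f(x*) = 4*2.25^2 - 12*2.25 = -6.75


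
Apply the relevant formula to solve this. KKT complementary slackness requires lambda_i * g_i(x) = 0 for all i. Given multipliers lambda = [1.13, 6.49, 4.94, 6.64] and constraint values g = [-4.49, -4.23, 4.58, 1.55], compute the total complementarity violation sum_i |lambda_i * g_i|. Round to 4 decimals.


KKT complementary slackness check:
lambda_1 * g_1 = 1.13 * -4.49 = -5.0737
lambda_2 * g_2 = 6.49 * -4.23 = -27.4527
lambda_3 * g_3 = 4.94 * 4.58 = 22.6252
lambda_4 * g_4 = 6.64 * 1.55 = 10.292
Total violation = 5.0737 + 27.4527 + 22.6252 + 10.292 = 65.4436


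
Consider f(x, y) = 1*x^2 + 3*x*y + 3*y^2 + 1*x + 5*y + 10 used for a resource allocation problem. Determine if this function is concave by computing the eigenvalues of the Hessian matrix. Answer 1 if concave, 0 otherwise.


The Hessian of f(x,y) = 1*x^2 + 3*x*y + 3*y^2 + 1*x + 5*y + 10 is:
H = [[2, 3], [3, 6]]
Trace = 2 + 6 = 8
Determinant = 2*6 - (3)^2 = 3
Discriminant = (8)^2 - 4*3 = 52.0
Eigenvalues: lambda_1 = 0.3944, lambda_2 = 7.6056
The function is not concave.

0


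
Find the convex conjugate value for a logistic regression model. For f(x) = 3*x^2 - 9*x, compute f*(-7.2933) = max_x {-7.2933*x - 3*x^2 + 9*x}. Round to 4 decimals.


f*(y) = sup_x {y*x - a*x^2 - b*x} = sup_x {(y-b)*x - a*x^2}
FOC: (y - b) - 2a*x = 0 => x* = (y - b)/(2a)
x* = (-7.2933 + 9)/(2*3) = 0.2845
f*(-7.2933) = (y-b)^2/(4a) = (-7.2933 + 9)^2/(4*3)
= 2.9128/12 = 0.2427


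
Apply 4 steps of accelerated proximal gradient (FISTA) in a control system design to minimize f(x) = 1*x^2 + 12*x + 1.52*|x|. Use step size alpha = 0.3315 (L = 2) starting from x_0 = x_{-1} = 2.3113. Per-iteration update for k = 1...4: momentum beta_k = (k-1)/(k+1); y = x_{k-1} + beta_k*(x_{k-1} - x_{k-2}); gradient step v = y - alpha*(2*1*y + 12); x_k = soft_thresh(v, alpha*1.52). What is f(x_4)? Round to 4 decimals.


FISTA on f(x) = 1*x^2 + 12*x + 1.52*|x|
L = 2, alpha = 0.3315
Iteration 1: beta = 0.0, y = 2.3113 + 0.0*(2.3113 - 2.3113) = 2.3113
  grad(y) = 16.6226, v = y - alpha*grad = -3.1991
  prox(v) = soft_thresh(-3.1991, 0.5039) = -2.6952
Iteration 2: beta = 0.3333, y = -2.6952 + 0.3333*(-2.6952 - 2.3113) = -4.364
  grad(y) = 3.2719, v = y - alpha*grad = -5.4487
  prox(v) = soft_thresh(-5.4487, 0.5039) = -4.9448
Iteration 3: beta = 0.5, y = -4.9448 + 0.5*(-4.9448 + 2.6952) = -6.0696
  grad(y) = -0.1392, v = y - alpha*grad = -6.0235
  prox(v) = soft_thresh(-6.0235, 0.5039) = -5.5196
Iteration 4: beta = 0.6, y = -5.5196 + 0.6*(-5.5196 + 4.9448) = -5.8644
  grad(y) = 0.2711, v = y - alpha*grad = -5.9543
  prox(v) = soft_thresh(-5.9543, 0.5039) = -5.4504
f(x_4) = 1*(-5.4504)^2 + 12*(-5.4504) + 1.52*|-5.4504| = -27.4133


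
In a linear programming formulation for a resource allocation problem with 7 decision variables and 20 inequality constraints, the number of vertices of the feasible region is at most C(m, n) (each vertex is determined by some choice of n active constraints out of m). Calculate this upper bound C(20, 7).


Each vertex corresponds to some choice of n active constraints out of m, so the number of vertices is at most C(m, n) = m! / (n!(m-n)!).
m = 20, n = 7
Numerator: 20 * 19 * 18 * 17 * 16 * 15 * 14
Denominator: 7! = 5040
C(20, 7) = 77520


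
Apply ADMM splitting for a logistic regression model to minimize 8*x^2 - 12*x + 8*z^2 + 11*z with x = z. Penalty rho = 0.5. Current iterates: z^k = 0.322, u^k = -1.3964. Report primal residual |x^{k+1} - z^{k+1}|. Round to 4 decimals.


ADMM iteration with rho = 0.5, z^k = 0.322, u^k = -1.3964
Step 1: x-update.
Minimize 8*x^2 - 12*x + (0.5/2)*(x - 0.322 - 1.3964)^2
FOC: (2*8 + 0.5)*x = 12 + 0.5*(0.322 + 1.3964)
x^{k+1} = 0.7793
Step 2: z-update.
Minimize 8*z^2 + 11*z + (0.5/2)*(0.7793 - z - 1.3964)^2
FOC: (2*8 + 0.5)*z = -11 + 0.5*(0.7793 - 1.3964)
z^{k+1} = -0.6854
Step 3: u-update.
u^{k+1} = -1.3964 + 0.7793 + 0.6854 = 0.0683
Step 4: Primal residual = |0.7793 + 0.6854| = 1.4647


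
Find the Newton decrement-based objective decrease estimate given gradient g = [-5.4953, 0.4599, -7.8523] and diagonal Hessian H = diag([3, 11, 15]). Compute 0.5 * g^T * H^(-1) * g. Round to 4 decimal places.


Step 1: H is diagonal, so H^(-1) * g = [-1.8318, 0.0418, -0.5235].
Step 2: g^T H^(-1) g = sum_i g_i^2 / H_ii
  = (-5.4953)^2/3 + (0.4599)^2/11 + (-7.8523)^2/15
  = 10.0661 + 0.0192 + 4.1106 = 14.1959
Step 3: Objective decrease = 0.5 * g^T H^(-1) g = 7.098


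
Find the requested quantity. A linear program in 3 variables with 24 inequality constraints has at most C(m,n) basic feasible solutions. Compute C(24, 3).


Each vertex corresponds to some choice of n active constraints out of m, so the number of vertices is at most C(m, n) = m! / (n!(m-n)!).
m = 24, n = 3
Numerator: 24 * 23 * 22
Denominator: 3! = 6
C(24, 3) = 2024


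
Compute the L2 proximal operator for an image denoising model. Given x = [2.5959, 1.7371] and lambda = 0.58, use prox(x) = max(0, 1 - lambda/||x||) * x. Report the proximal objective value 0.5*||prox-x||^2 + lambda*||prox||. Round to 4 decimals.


Step 1: Compute ||x||.
||x|| = 3.1235
Step 2: Compute scaling factor.
scale = max(0, 1 - 0.58/3.1235) = 0.8143
Step 3: prox(x) = [2.1139, 1.4145]
||prox(x)|| = 2.5435
Step 4: Proximal objective.
0.5*||prox-x||^2 = 0.1682
lambda*||prox|| = 1.4752
Total = 1.6434


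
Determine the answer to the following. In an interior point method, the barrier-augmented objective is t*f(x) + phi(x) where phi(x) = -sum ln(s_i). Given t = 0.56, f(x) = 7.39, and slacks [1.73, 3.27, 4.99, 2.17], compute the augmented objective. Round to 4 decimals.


Step 1: Compute log-barrier.
ln values: [0.5481, 1.1848, 1.6074, 0.7747]
phi = -(0.5481 + 1.1848 + 1.6074 + 0.7747) = -4.1151
Step 2: Compute augmented objective.
t*f(x) = 0.56*7.39 = 4.1384
Total = 4.1384 - 4.1151 = 0.0233


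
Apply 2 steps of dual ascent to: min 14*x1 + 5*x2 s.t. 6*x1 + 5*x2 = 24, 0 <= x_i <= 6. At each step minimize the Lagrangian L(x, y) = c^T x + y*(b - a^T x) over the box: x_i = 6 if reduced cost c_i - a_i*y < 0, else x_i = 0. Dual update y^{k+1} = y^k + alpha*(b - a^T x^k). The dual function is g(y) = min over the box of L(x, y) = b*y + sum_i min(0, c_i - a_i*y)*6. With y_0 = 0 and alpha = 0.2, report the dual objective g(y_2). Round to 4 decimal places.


Dual ascent for LP: min 14*x1 + 5*x2, 6*x1 + 5*x2 = 24, 0 <= x_i <= 6
Step 1: y^k = 0.0, reduced costs: (14.0, 5.0)
  x^k = (0.0, 0.0), subgradient = b - a^T x = 24.0
  y^{k+1} = 0.0 + 0.2*24.0 = 4.8
Step 2: y^k = 4.8, reduced costs: (-14.8, -19.0)
  x^k = (6.0, 6.0), subgradient = b - a^T x = -42.0
  y^{k+1} = 4.8 + 0.2*-42.0 = -3.6
Dual objective at y_2 = -3.6: reduced costs (35.6, 23.0), box minimizer x = (0.0, 0.0)
g(y_2) = b*y + (c1 - a1*y)*x1 + (c2 - a2*y)*x2 = 24*(-3.6) + 35.6*0.0 + 23.0*0.0 = -86.4 + 0.0 + 0.0 = -86.4


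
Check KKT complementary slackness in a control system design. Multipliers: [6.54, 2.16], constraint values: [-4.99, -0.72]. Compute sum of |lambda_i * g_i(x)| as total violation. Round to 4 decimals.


KKT complementary slackness check:
lambda_1 * g_1 = 6.54 * -4.99 = -32.6346
lambda_2 * g_2 = 2.16 * -0.72 = -1.5552
Total violation = 32.6346 + 1.5552 = 34.1898


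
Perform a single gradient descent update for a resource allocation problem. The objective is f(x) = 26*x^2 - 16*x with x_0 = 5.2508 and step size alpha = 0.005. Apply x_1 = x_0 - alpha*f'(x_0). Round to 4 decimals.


We compute the gradient at x_0 and apply the update.
f'(x) = 52*x - 16
f'(5.2508) = 52*5.2508 - 16 = 257.0416
x_1 = 5.2508 - 0.005*257.0416 = 3.9656


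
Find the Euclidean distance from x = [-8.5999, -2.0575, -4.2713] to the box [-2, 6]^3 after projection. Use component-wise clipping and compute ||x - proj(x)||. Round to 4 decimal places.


Project each component onto [-2, 6].
clip(-8.5999) = -2.0, clip(-2.0575) = -2.0, clip(-4.2713) = -2.0
Projection = [-2.0, -2.0, -2.0]
Squared diffs: [43.5587, 0.0033, 5.1588]
Distance = sqrt(48.7208) = 6.98


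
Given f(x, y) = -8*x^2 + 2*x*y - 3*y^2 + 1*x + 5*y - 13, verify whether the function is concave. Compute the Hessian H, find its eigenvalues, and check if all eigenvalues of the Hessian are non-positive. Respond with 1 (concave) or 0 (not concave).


The Hessian of f(x,y) = -8*x^2 + 2*x*y - 3*y^2 + 1*x + 5*y - 13 is:
H = [[-16, 2], [2, -6]]
Trace = -16 - 6 = -22
Determinant = -16*-6 - (2)^2 = 92
Discriminant = (-22)^2 - 4*92 = 116.0
Eigenvalues: lambda_1 = -16.3852, lambda_2 = -5.6148
The function is concave.

1


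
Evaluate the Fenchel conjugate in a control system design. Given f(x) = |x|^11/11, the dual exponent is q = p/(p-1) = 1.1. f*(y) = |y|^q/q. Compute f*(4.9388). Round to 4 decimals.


The conjugate exponent q satisfies 1/p + 1/q = 1.
p = 11, so q = 11/(11 - 1) = 1.1
|y|^q = 4.9388^1.1 = 5.7941
f*(4.9388) = 5.7941 / 1.1 = 5.2673


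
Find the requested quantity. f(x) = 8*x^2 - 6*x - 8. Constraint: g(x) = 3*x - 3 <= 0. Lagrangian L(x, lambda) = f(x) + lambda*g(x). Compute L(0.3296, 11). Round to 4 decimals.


Step 1: Evaluate f(x).
f(0.3296) = 8*0.3296^2 - 6*0.3296 - 8 = -9.1085
Step 2: Evaluate g(x).
g(0.3296) = 3*0.3296 - 3 = -2.0112
Step 3: Compute Lagrangian.
L = -9.1085 + 11*-2.0112 = -31.2317


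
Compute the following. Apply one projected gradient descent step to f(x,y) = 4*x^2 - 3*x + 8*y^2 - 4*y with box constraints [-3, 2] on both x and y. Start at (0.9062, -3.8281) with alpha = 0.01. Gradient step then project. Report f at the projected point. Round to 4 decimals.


Step 1: Compute gradient at (0.9062, -3.8281).
grad_x = 2*4*0.9062 - 3 = 4.2496
grad_y = 2*8*-3.8281 - 4 = -65.2496
Step 2: Gradient step.
x_raw = 0.9062 - 0.01*4.2496 = 0.8637
y_raw = -3.8281 - 0.01*-65.2496 = -3.1756
Step 3: Project onto [-3, 2].
x_proj = clip(0.8637) = 0.8637
y_proj = clip(-3.1756) = -3.0
Step 4: Evaluate f.
f(0.8637, -3.0) = 84.3928


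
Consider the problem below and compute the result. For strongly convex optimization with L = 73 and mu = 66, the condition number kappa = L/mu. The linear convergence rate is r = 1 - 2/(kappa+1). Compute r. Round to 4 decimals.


Step 1: Compute the condition number.
kappa = L/mu = 73/66 = 1.1061
Step 2: Compute the convergence rate.
r = 1 - 2/(kappa + 1) = 1 - 2*mu/(L + mu) = (L - mu)/(L + mu) = 7/139 = 0.0504


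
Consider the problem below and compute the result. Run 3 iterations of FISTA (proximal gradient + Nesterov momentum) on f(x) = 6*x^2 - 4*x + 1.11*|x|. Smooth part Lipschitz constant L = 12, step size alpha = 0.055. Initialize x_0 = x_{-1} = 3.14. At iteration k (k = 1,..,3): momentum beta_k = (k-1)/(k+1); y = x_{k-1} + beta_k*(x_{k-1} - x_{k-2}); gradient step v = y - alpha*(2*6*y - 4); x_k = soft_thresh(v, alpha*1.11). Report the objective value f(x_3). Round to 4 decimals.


FISTA on f(x) = 6*x^2 - 4*x + 1.11*|x|
L = 12, alpha = 0.055
Iteration 1: beta = 0.0, y = 3.14 + 0.0*(3.14 - 3.14) = 3.14
  grad(y) = 33.68, v = y - alpha*grad = 1.2876
  prox(v) = soft_thresh(1.2876, 0.0611) = 1.2266
Iteration 2: beta = 0.3333, y = 1.2266 + 0.3333*(1.2266 - 3.14) = 0.5887
  grad(y) = 3.0648, v = y - alpha*grad = 0.4202
  prox(v) = soft_thresh(0.4202, 0.0611) = 0.3591
Iteration 3: beta = 0.5, y = 0.3591 + 0.5*(0.3591 - 1.2266) = -0.0746
  grad(y) = -4.8952, v = y - alpha*grad = 0.1946
  prox(v) = soft_thresh(0.1946, 0.0611) = 0.1336
f(x_3) = 6*0.1336^2 - 4*0.1336 + 1.11*|0.1336| = -0.279


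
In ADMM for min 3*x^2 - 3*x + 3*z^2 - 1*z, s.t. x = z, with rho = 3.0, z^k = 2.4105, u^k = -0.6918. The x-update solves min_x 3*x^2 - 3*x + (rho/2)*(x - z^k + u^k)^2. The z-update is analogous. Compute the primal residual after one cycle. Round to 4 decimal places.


ADMM iteration with rho = 3.0, z^k = 2.4105, u^k = -0.6918
Step 1: x-update.
Minimize 3*x^2 - 3*x + (3.0/2)*(x - 2.4105 - 0.6918)^2
FOC: (2*3 + 3.0)*x = 3 + 3.0*(2.4105 + 0.6918)
x^{k+1} = 1.3674
Step 2: z-update.
Minimize 3*z^2 - 1*z + (3.0/2)*(1.3674 - z - 0.6918)^2
FOC: (2*3 + 3.0)*z = 1 + 3.0*(1.3674 - 0.6918)
z^{k+1} = 0.3363
Step 3: u-update.
u^{k+1} = -0.6918 + 1.3674 - 0.3363 = 0.3393
Step 4: Primal residual = |1.3674 - 0.3363| = 1.0311


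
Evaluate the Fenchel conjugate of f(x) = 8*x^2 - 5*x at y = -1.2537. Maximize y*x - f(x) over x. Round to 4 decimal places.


f*(y) = sup_x {y*x - a*x^2 - b*x} = sup_x {(y-b)*x - a*x^2}
FOC: (y - b) - 2a*x = 0 => x* = (y - b)/(2a)
x* = (-1.2537 + 5)/(2*8) = 0.2341
f*(-1.2537) = (y-b)^2/(4a) = (-1.2537 + 5)^2/(4*8)
= 14.0348/32 = 0.4386


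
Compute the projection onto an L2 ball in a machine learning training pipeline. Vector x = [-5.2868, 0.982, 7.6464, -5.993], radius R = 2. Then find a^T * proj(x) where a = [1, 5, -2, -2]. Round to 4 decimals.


Step 1: Compute ||x|| (intermediates to 6 decimals).
||x|| = sqrt((-5.2868)^2 + 0.982^2 + 7.6464^2 + (-5.993)^2) = 11.103966
Step 2: Project.
Since ||x|| > R, scale = R/||x|| = 2/11.103966 = 0.180116, proj(x) = scale * x
proj(x) = [-0.952237, 0.176874, 1.377239, -1.079435]
Step 3: Dot product.
a^T * proj(x) = 1*(-0.952237) + 5*0.176874 - 2*1.377239 - 2*(-1.079435) = -0.6635


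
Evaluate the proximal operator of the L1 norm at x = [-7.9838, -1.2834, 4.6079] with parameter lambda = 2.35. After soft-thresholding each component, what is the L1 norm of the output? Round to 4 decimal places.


Soft-thresholding with lambda = 2.35:
prox(-7.9838) = sign(-7.9838)*max(|-7.9838| - 2.35, 0) = -5.6338
prox(-1.2834) = sign(-1.2834)*max(|-1.2834| - 2.35, 0) = 0.0
prox(4.6079) = sign(4.6079)*max(|4.6079| - 2.35, 0) = 2.2579
prox(x) = [-5.6338, 0.0, 2.2579]
||prox(x)||_1 = 5.6338 + 0.0 + 2.2579 = 7.8917


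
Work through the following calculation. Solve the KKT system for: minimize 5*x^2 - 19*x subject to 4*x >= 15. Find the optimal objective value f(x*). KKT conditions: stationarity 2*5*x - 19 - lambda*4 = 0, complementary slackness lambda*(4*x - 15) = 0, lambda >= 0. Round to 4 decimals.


Step 1: Try lambda = 0 (constraint inactive).
x_unc = 19/(2*5) = 1.9
Check: 4*1.9 = 7.6 < 15 -- violated!
Step 2: Constraint must be active: 4*x = 15
x* = 15/4 = 3.75
lambda = (2*5*3.75 - 19)/4 = 4.625
Step 3: Compute optimal value.
f(x*) = 5*3.75^2 - 19*3.75 = -0.9375


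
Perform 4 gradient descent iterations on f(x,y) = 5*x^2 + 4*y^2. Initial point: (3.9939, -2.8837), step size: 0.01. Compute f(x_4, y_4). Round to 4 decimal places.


Gradient descent on f(x,y) = 5*x^2 + 4*y^2.
Starting point: (3.9939, -2.8837), alpha = 0.01
Step 1: grad_x = 2*5*3.9939 = 39.939, grad_y = 2*4*-2.8837 = -23.0696
  x_1 = 3.9939 - 0.01*39.939 = 3.5945
  y_1 = -2.8837 - 0.01*-23.0696 = -2.653
Step 2: grad_x = 2*5*3.5945 = 35.9451, grad_y = 2*4*-2.653 = -21.224
  x_2 = 3.5945 - 0.01*35.9451 = 3.2351
  y_2 = -2.653 - 0.01*-21.224 = -2.4408
Step 3: grad_x = 2*5*3.2351 = 32.3506, grad_y = 2*4*-2.4408 = -19.5261
  x_3 = 3.2351 - 0.01*32.3506 = 2.9116
  y_3 = -2.4408 - 0.01*-19.5261 = -2.2455
Step 4: grad_x = 2*5*2.9116 = 29.1155, grad_y = 2*4*-2.2455 = -17.964
  x_4 = 2.9116 - 0.01*29.1155 = 2.6204
  y_4 = -2.2455 - 0.01*-17.964 = -2.0659
f(2.6204, -2.0659) = 5*2.6204^2 + 4*(-2.0659)^2 = 51.4036


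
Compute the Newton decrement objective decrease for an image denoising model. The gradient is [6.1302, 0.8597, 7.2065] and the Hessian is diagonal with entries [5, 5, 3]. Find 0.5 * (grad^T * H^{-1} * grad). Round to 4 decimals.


Step 1: H is diagonal, so H^(-1) * g = [1.226, 0.1719, 2.4022].
Step 2: g^T H^(-1) g = sum_i g_i^2 / H_ii
  = (6.1302)^2/5 + (0.8597)^2/5 + (7.2065)^2/3
  = 7.5159 + 0.1478 + 17.3112 = 24.9749
Step 3: Objective decrease = 0.5 * g^T H^(-1) g = 12.4875


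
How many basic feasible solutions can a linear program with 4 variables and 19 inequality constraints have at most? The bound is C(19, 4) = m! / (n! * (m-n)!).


Each vertex corresponds to some choice of n active constraints out of m, so the number of vertices is at most C(m, n) = m! / (n!(m-n)!).
m = 19, n = 4
Numerator: 19 * 18 * 17 * 16
Denominator: 4! = 24
C(19, 4) = 3876


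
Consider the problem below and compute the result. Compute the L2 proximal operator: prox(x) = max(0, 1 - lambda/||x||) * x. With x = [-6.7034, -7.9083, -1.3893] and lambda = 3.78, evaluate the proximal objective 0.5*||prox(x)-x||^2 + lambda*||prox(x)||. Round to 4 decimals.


Step 1: Compute ||x||.
||x|| = 10.4598
Step 2: Compute scaling factor.
scale = max(0, 1 - 3.78/10.4598) = 0.6386
Step 3: prox(x) = [-4.2809, -5.0504, -0.8872]
||prox(x)|| = 6.6798
Step 4: Proximal objective.
0.5*||prox-x||^2 = 7.1442
lambda*||prox|| = 25.2496
Total = 32.3938


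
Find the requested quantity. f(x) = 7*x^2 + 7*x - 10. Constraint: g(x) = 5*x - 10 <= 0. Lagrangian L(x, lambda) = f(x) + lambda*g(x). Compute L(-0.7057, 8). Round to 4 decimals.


Step 1: Evaluate f(x).
f(-0.7057) = 7*(-0.7057)^2 + 7*(-0.7057) - 10 = -11.4538
Step 2: Evaluate g(x).
g(-0.7057) = 5*-0.7057 - 10 = -13.5285
Step 3: Compute Lagrangian.
L = -11.4538 + 8*-13.5285 = -119.6818


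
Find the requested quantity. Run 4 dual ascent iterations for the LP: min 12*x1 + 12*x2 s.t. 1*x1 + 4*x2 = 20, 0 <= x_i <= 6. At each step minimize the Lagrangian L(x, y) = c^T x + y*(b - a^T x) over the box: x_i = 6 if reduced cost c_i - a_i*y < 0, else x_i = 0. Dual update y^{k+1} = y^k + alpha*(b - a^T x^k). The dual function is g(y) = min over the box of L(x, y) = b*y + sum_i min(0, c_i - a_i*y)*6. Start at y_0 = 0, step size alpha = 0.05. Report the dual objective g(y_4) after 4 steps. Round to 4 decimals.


Dual ascent for LP: min 12*x1 + 12*x2, 1*x1 + 4*x2 = 20, 0 <= x_i <= 6
Step 1: y^k = 0.0, reduced costs: (12.0, 12.0)
  x^k = (0.0, 0.0), subgradient = b - a^T x = 20.0
  y^{k+1} = 0.0 + 0.05*20.0 = 1.0
Step 2: y^k = 1.0, reduced costs: (11.0, 8.0)
  x^k = (0.0, 0.0), subgradient = b - a^T x = 20.0
  y^{k+1} = 1.0 + 0.05*20.0 = 2.0
Step 3: y^k = 2.0, reduced costs: (10.0, 4.0)
  x^k = (0.0, 0.0), subgradient = b - a^T x = 20.0
  y^{k+1} = 2.0 + 0.05*20.0 = 3.0
Step 4: y^k = 3.0, reduced costs: (9.0, 0.0)
  x^k = (0.0, 0.0), subgradient = b - a^T x = 20.0
  y^{k+1} = 3.0 + 0.05*20.0 = 4.0
Dual objective at y_4 = 4.0: reduced costs (8.0, -4.0), box minimizer x = (0.0, 6.0)
g(y_4) = b*y + (c1 - a1*y)*x1 + (c2 - a2*y)*x2 = 20*4.0 + 8.0*0.0 + (-4.0)*6.0 = 80.0 + 0.0 - 24.0 = 56.0


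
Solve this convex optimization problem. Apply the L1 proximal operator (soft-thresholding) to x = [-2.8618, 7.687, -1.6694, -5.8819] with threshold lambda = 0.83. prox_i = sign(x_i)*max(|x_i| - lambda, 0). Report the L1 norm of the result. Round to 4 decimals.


Soft-thresholding with lambda = 0.83:
prox(-2.8618) = sign(-2.8618)*max(|-2.8618| - 0.83, 0) = -2.0318
prox(7.687) = sign(7.687)*max(|7.687| - 0.83, 0) = 6.857
prox(-1.6694) = sign(-1.6694)*max(|-1.6694| - 0.83, 0) = -0.8394
prox(-5.8819) = sign(-5.8819)*max(|-5.8819| - 0.83, 0) = -5.0519
prox(x) = [-2.0318, 6.857, -0.8394, -5.0519]
||prox(x)||_1 = 2.0318 + 6.857 + 0.8394 + 5.0519 = 14.7801


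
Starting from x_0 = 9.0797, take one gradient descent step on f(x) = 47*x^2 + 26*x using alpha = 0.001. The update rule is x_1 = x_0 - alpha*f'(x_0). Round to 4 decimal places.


We compute the gradient at x_0 and apply the update.
f'(x) = 94*x + 26
f'(9.0797) = 94*9.0797 + 26 = 879.4918
x_1 = 9.0797 - 0.001*879.4918 = 8.2002


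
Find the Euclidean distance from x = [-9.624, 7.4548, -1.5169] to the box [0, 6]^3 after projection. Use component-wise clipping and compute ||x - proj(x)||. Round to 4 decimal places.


Project each component onto [0, 6].
clip(-9.624) = 0.0, clip(7.4548) = 6.0, clip(-1.5169) = 0.0
Projection = [0.0, 6.0, 0.0]
Squared diffs: [92.6214, 2.1164, 2.301]
Distance = sqrt(97.0388) = 9.8508


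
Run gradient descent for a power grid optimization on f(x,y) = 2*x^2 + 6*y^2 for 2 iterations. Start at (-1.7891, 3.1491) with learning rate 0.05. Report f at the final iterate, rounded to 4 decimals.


Gradient descent on f(x,y) = 2*x^2 + 6*y^2.
Starting point: (-1.7891, 3.1491), alpha = 0.05
Step 1: grad_x = 2*2*-1.7891 = -7.1564, grad_y = 2*6*3.1491 = 37.7892
  x_1 = -1.7891 - 0.05*-7.1564 = -1.4313
  y_1 = 3.1491 - 0.05*37.7892 = 1.2596
Step 2: grad_x = 2*2*-1.4313 = -5.7251, grad_y = 2*6*1.2596 = 15.1157
  x_2 = -1.4313 - 0.05*-5.7251 = -1.145
  y_2 = 1.2596 - 0.05*15.1157 = 0.5039
f(-1.145, 0.5039) = 2*(-1.145)^2 + 6*0.5039^2 = 4.1454


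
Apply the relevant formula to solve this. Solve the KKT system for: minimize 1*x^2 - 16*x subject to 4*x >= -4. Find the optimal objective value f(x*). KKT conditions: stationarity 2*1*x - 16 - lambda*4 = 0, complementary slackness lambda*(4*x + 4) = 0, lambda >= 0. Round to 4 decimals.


Step 1: Try lambda = 0 (constraint inactive).
Stationarity: 2*1*x - 16 = 0
x* = 16/(2*1) = 8.0
Check constraint: 4*8.0 = 32.0 >= -4 -- satisfied.
Step 2: Compute optimal value.
f(x*) = 1*8.0^2 - 16*8.0 = -64.0


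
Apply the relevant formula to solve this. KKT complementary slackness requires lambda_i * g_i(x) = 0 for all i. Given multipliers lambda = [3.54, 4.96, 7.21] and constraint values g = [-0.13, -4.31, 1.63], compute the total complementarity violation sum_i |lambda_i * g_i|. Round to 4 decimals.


KKT complementary slackness check:
lambda_1 * g_1 = 3.54 * -0.13 = -0.4602
lambda_2 * g_2 = 4.96 * -4.31 = -21.3776
lambda_3 * g_3 = 7.21 * 1.63 = 11.7523
Total violation = 0.4602 + 21.3776 + 11.7523 = 33.5901


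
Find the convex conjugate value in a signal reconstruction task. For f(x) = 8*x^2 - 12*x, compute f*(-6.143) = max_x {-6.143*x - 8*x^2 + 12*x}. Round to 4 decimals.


f*(y) = sup_x {y*x - a*x^2 - b*x} = sup_x {(y-b)*x - a*x^2}
FOC: (y - b) - 2a*x = 0 => x* = (y - b)/(2a)
x* = (-6.143 + 12)/(2*8) = 0.3661
f*(-6.143) = (y-b)^2/(4a) = (-6.143 + 12)^2/(4*8)
= 34.3044/32 = 1.072


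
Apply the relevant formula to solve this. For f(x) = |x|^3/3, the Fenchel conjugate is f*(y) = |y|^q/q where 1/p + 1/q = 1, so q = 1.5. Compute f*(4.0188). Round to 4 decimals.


The conjugate exponent q satisfies 1/p + 1/q = 1.
p = 3, so q = 3/(3 - 1) = 1.5
|y|^q = 4.0188^1.5 = 8.0565
f*(4.0188) = 8.0565 / 1.5 = 5.371


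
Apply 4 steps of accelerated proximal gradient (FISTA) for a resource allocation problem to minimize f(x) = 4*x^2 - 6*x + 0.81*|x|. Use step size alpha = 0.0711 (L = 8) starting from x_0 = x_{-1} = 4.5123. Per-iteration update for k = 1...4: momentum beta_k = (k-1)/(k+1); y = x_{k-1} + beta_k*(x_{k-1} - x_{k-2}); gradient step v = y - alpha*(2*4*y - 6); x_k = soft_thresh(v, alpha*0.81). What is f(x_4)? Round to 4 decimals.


FISTA on f(x) = 4*x^2 - 6*x + 0.81*|x|
L = 8, alpha = 0.0711
Iteration 1: beta = 0.0, y = 4.5123 + 0.0*(4.5123 - 4.5123) = 4.5123
  grad(y) = 30.0984, v = y - alpha*grad = 2.3723
  prox(v) = soft_thresh(2.3723, 0.0576) = 2.3147
Iteration 2: beta = 0.3333, y = 2.3147 + 0.3333*(2.3147 - 4.5123) = 1.5822
  grad(y) = 6.6575, v = y - alpha*grad = 1.1088
  prox(v) = soft_thresh(1.1088, 0.0576) = 1.0512
Iteration 3: beta = 0.5, y = 1.0512 + 0.5*(1.0512 - 2.3147) = 0.4195
  grad(y) = -2.6439, v = y - alpha*grad = 0.6075
  prox(v) = soft_thresh(0.6075, 0.0576) = 0.5499
Iteration 4: beta = 0.6, y = 0.5499 + 0.6*(0.5499 - 1.0512) = 0.2491
  grad(y) = -4.0072, v = y - alpha*grad = 0.534
  prox(v) = soft_thresh(0.534, 0.0576) = 0.4764
f(x_4) = 4*0.4764^2 - 6*0.4764 + 0.81*|0.4764| = -1.5647


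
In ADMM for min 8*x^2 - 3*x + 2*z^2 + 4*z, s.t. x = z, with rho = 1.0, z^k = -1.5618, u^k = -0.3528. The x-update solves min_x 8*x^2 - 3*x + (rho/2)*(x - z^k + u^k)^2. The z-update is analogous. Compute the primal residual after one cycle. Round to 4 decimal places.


ADMM iteration with rho = 1.0, z^k = -1.5618, u^k = -0.3528
Step 1: x-update.
Minimize 8*x^2 - 3*x + (1.0/2)*(x + 1.5618 - 0.3528)^2
FOC: (2*8 + 1.0)*x = 3 + 1.0*(-1.5618 + 0.3528)
x^{k+1} = 0.1054
Step 2: z-update.
Minimize 2*z^2 + 4*z + (1.0/2)*(0.1054 - z - 0.3528)^2
FOC: (2*2 + 1.0)*z = -4 + 1.0*(0.1054 - 0.3528)
z^{k+1} = -0.8495
Step 3: u-update.
u^{k+1} = -0.3528 + 0.1054 + 0.8495 = 0.602
Step 4: Primal residual = |0.1054 + 0.8495| = 0.9548


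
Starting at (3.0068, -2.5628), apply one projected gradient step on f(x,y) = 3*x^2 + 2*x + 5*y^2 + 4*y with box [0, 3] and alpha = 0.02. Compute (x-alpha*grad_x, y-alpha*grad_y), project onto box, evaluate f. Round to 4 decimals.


Step 1: Compute gradient at (3.0068, -2.5628).
grad_x = 2*3*3.0068 + 2 = 20.0408
grad_y = 2*5*-2.5628 + 4 = -21.628
Step 2: Gradient step.
x_raw = 3.0068 - 0.02*20.0408 = 2.606
y_raw = -2.5628 - 0.02*-21.628 = -2.1302
Step 3: Project onto [0, 3].
x_proj = clip(2.606) = 2.606
y_proj = clip(-2.1302) = 0.0
Step 4: Evaluate f.
f(2.606, 0.0) = 25.5854


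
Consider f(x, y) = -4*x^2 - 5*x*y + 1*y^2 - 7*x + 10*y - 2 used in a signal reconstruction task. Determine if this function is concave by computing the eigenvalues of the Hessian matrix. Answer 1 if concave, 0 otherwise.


The Hessian of f(x,y) = -4*x^2 - 5*x*y + 1*y^2 - 7*x + 10*y - 2 is:
H = [[-8, -5], [-5, 2]]
Trace = -8 + 2 = -6
Determinant = -8*2 - (-5)^2 = -41
Discriminant = (-6)^2 - 4*-41 = 200.0
Eigenvalues: lambda_1 = -10.0711, lambda_2 = 4.0711
The function is not concave.

0


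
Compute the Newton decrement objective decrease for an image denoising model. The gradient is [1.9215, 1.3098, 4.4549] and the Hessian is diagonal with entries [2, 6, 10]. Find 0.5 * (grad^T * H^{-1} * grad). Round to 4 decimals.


Step 1: H is diagonal, so H^(-1) * g = [0.9608, 0.2183, 0.4455].
Step 2: g^T H^(-1) g = sum_i g_i^2 / H_ii
  = (1.9215)^2/2 + (1.3098)^2/6 + (4.4549)^2/10
  = 1.8461 + 0.2859 + 1.9846 = 4.1166
Step 3: Objective decrease = 0.5 * g^T H^(-1) g = 2.0583


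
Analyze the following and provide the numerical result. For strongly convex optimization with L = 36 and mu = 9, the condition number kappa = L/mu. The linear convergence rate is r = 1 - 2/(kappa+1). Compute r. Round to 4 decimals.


Step 1: Compute the condition number.
kappa = L/mu = 36/9 = 4.0
Step 2: Compute the convergence rate.
r = 1 - 2/(kappa + 1) = 1 - 2*mu/(L + mu) = (L - mu)/(L + mu) = 27/45 = 0.6


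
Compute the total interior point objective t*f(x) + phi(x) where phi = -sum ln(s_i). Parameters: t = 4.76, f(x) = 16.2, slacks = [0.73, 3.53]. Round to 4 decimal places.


Step 1: Compute log-barrier.
ln values: [-0.3147, 1.2613]
phi = -(-0.3147 + 1.2613) = -0.9466
Step 2: Compute augmented objective.
t*f(x) = 4.76*16.2 = 77.112
Total = 77.112 - 0.9466 = 76.1654


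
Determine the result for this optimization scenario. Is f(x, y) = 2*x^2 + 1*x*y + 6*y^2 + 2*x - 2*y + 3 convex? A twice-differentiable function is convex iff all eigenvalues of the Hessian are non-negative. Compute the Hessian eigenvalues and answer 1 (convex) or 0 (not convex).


The Hessian of f(x,y) = 2*x^2 + 1*x*y + 6*y^2 + 2*x - 2*y + 3 is:
H = [[4, 1], [1, 12]]
Trace = 4 + 12 = 16
Determinant = 4*12 - (1)^2 = 47
Discriminant = (16)^2 - 4*47 = 68.0
Eigenvalues: lambda_1 = 3.8769, lambda_2 = 12.1231
The function is convex.

1


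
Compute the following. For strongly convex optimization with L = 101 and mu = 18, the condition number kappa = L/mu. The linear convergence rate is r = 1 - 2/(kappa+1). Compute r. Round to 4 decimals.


Step 1: Compute the condition number.
kappa = L/mu = 101/18 = 5.6111
Step 2: Compute the convergence rate.
r = 1 - 2/(kappa + 1) = 1 - 2*mu/(L + mu) = (L - mu)/(L + mu) = 83/119 = 0.6975


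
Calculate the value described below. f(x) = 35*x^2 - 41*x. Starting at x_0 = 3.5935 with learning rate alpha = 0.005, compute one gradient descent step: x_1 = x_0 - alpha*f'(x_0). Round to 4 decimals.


We compute the gradient at x_0 and apply the update.
f'(x) = 70*x - 41
f'(3.5935) = 70*3.5935 - 41 = 210.545
x_1 = 3.5935 - 0.005*210.545 = 2.5408
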